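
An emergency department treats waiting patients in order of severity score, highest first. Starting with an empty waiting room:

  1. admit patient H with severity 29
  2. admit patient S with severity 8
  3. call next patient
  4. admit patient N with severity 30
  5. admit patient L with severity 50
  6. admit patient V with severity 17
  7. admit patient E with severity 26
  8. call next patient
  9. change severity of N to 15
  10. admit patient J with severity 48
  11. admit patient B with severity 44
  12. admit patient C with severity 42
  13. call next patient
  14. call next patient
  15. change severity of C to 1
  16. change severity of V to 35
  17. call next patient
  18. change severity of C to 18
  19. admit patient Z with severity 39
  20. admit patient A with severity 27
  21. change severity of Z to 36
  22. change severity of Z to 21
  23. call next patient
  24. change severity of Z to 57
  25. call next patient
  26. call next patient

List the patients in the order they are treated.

H, L, J, B, V, A, Z, E

add H (severity 29) → {H:29}
add S (severity 8) → {H:29, S:8}
call next patient → H; now {S:8}
add N (severity 30) → {N:30, S:8}
add L (severity 50) → {L:50, N:30, S:8}
add V (severity 17) → {L:50, N:30, V:17, S:8}
add E (severity 26) → {L:50, N:30, E:26, V:17, S:8}
call next patient → L; now {N:30, E:26, V:17, S:8}
update N to severity 15 → {E:26, V:17, N:15, S:8}
add J (severity 48) → {J:48, E:26, V:17, N:15, S:8}
add B (severity 44) → {J:48, B:44, E:26, V:17, N:15, S:8}
add C (severity 42) → {J:48, B:44, C:42, E:26, V:17, N:15, S:8}
call next patient → J; now {B:44, C:42, E:26, V:17, N:15, S:8}
call next patient → B; now {C:42, E:26, V:17, N:15, S:8}
update C to severity 1 → {E:26, V:17, N:15, S:8, C:1}
update V to severity 35 → {V:35, E:26, N:15, S:8, C:1}
call next patient → V; now {E:26, N:15, S:8, C:1}
update C to severity 18 → {E:26, C:18, N:15, S:8}
add Z (severity 39) → {Z:39, E:26, C:18, N:15, S:8}
add A (severity 27) → {Z:39, A:27, E:26, C:18, N:15, S:8}
update Z to severity 36 → {Z:36, A:27, E:26, C:18, N:15, S:8}
update Z to severity 21 → {A:27, E:26, Z:21, C:18, N:15, S:8}
call next patient → A; now {E:26, Z:21, C:18, N:15, S:8}
update Z to severity 57 → {Z:57, E:26, C:18, N:15, S:8}
call next patient → Z; now {E:26, C:18, N:15, S:8}
call next patient → E; now {C:18, N:15, S:8}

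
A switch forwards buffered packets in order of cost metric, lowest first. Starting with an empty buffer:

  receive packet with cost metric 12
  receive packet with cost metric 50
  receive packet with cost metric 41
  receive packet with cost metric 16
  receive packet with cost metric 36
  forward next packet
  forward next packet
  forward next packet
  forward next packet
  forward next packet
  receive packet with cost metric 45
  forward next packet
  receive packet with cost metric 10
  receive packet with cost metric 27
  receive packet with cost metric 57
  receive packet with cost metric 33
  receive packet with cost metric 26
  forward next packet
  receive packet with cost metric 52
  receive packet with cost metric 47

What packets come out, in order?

insert 12 → {12}
insert 50 → {12, 50}
insert 41 → {12, 41, 50}
insert 16 → {12, 16, 41, 50}
insert 36 → {12, 16, 36, 41, 50}
forward next packet → 12; now {16, 36, 41, 50}
forward next packet → 16; now {36, 41, 50}
forward next packet → 36; now {41, 50}
forward next packet → 41; now {50}
forward next packet → 50; now {}
insert 45 → {45}
forward next packet → 45; now {}
insert 10 → {10}
insert 27 → {10, 27}
insert 57 → {10, 27, 57}
insert 33 → {10, 27, 33, 57}
insert 26 → {10, 26, 27, 33, 57}
forward next packet → 10; now {26, 27, 33, 57}
insert 52 → {26, 27, 33, 52, 57}
insert 47 → {26, 27, 33, 47, 52, 57}

12 → 16 → 36 → 41 → 50 → 45 → 10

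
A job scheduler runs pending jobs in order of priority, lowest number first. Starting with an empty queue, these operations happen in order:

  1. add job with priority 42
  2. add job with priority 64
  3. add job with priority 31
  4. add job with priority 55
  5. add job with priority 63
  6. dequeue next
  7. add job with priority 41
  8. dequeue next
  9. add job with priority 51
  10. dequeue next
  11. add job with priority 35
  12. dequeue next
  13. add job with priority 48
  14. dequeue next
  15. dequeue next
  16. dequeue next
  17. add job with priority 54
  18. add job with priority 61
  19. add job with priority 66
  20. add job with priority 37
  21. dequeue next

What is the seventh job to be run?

insert 42 → {42}
insert 64 → {42, 64}
insert 31 → {31, 42, 64}
insert 55 → {31, 42, 55, 64}
insert 63 → {31, 42, 55, 63, 64}
dequeue next → 31; now {42, 55, 63, 64}
insert 41 → {41, 42, 55, 63, 64}
dequeue next → 41; now {42, 55, 63, 64}
insert 51 → {42, 51, 55, 63, 64}
dequeue next → 42; now {51, 55, 63, 64}
insert 35 → {35, 51, 55, 63, 64}
dequeue next → 35; now {51, 55, 63, 64}
insert 48 → {48, 51, 55, 63, 64}
dequeue next → 48; now {51, 55, 63, 64}
dequeue next → 51; now {55, 63, 64}
dequeue next → 55; now {63, 64}
insert 54 → {54, 63, 64}
insert 61 → {54, 61, 63, 64}
insert 66 → {54, 61, 63, 64, 66}
insert 37 → {37, 54, 61, 63, 64, 66}
dequeue next → 37; now {54, 61, 63, 64, 66}

55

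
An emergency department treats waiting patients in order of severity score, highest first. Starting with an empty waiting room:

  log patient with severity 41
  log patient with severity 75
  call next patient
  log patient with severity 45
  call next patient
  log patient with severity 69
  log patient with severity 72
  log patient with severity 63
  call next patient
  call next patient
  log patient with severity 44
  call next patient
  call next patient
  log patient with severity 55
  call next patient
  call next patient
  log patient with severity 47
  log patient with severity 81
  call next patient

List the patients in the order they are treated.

insert 41 → {41}
insert 75 → {75, 41}
call next patient → 75; now {41}
insert 45 → {45, 41}
call next patient → 45; now {41}
insert 69 → {69, 41}
insert 72 → {72, 69, 41}
insert 63 → {72, 69, 63, 41}
call next patient → 72; now {69, 63, 41}
call next patient → 69; now {63, 41}
insert 44 → {63, 44, 41}
call next patient → 63; now {44, 41}
call next patient → 44; now {41}
insert 55 → {55, 41}
call next patient → 55; now {41}
call next patient → 41; now {}
insert 47 → {47}
insert 81 → {81, 47}
call next patient → 81; now {47}

[75, 45, 72, 69, 63, 44, 55, 41, 81]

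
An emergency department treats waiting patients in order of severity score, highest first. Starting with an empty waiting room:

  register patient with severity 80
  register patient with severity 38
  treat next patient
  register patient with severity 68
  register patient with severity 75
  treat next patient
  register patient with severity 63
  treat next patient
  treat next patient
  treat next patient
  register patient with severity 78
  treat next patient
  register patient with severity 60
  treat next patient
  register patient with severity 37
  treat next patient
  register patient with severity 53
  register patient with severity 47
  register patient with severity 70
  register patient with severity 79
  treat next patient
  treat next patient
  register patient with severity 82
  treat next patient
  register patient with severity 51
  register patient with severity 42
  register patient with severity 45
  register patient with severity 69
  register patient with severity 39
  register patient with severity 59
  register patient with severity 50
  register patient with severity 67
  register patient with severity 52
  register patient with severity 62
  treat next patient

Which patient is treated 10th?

insert 80 → {80}
insert 38 → {80, 38}
treat next patient → 80; now {38}
insert 68 → {68, 38}
insert 75 → {75, 68, 38}
treat next patient → 75; now {68, 38}
insert 63 → {68, 63, 38}
treat next patient → 68; now {63, 38}
treat next patient → 63; now {38}
treat next patient → 38; now {}
insert 78 → {78}
treat next patient → 78; now {}
insert 60 → {60}
treat next patient → 60; now {}
insert 37 → {37}
treat next patient → 37; now {}
insert 53 → {53}
insert 47 → {53, 47}
insert 70 → {70, 53, 47}
insert 79 → {79, 70, 53, 47}
treat next patient → 79; now {70, 53, 47}
treat next patient → 70; now {53, 47}
insert 82 → {82, 53, 47}
treat next patient → 82; now {53, 47}
insert 51 → {53, 51, 47}
insert 42 → {53, 51, 47, 42}
insert 45 → {53, 51, 47, 45, 42}
insert 69 → {69, 53, 51, 47, 45, 42}
insert 39 → {69, 53, 51, 47, 45, 42, 39}
insert 59 → {69, 59, 53, 51, 47, 45, 42, 39}
insert 50 → {69, 59, 53, 51, 50, 47, 45, 42, 39}
insert 67 → {69, 67, 59, 53, 51, 50, 47, 45, 42, 39}
insert 52 → {69, 67, 59, 53, 52, 51, 50, 47, 45, 42, 39}
insert 62 → {69, 67, 62, 59, 53, 52, 51, 50, 47, 45, 42, 39}
treat next patient → 69; now {67, 62, 59, 53, 52, 51, 50, 47, 45, 42, 39}

70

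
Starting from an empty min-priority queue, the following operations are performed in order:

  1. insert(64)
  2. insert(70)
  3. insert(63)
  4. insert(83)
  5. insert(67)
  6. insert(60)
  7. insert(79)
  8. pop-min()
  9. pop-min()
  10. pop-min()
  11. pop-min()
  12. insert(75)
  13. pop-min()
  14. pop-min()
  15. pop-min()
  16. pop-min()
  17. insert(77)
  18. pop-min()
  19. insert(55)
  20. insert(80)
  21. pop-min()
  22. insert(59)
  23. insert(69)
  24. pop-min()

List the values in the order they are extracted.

60, 63, 64, 67, 70, 75, 79, 83, 77, 55, 59

insert 64 → {64}
insert 70 → {64, 70}
insert 63 → {63, 64, 70}
insert 83 → {63, 64, 70, 83}
insert 67 → {63, 64, 67, 70, 83}
insert 60 → {60, 63, 64, 67, 70, 83}
insert 79 → {60, 63, 64, 67, 70, 79, 83}
pop-min → 60; now {63, 64, 67, 70, 79, 83}
pop-min → 63; now {64, 67, 70, 79, 83}
pop-min → 64; now {67, 70, 79, 83}
pop-min → 67; now {70, 79, 83}
insert 75 → {70, 75, 79, 83}
pop-min → 70; now {75, 79, 83}
pop-min → 75; now {79, 83}
pop-min → 79; now {83}
pop-min → 83; now {}
insert 77 → {77}
pop-min → 77; now {}
insert 55 → {55}
insert 80 → {55, 80}
pop-min → 55; now {80}
insert 59 → {59, 80}
insert 69 → {59, 69, 80}
pop-min → 59; now {69, 80}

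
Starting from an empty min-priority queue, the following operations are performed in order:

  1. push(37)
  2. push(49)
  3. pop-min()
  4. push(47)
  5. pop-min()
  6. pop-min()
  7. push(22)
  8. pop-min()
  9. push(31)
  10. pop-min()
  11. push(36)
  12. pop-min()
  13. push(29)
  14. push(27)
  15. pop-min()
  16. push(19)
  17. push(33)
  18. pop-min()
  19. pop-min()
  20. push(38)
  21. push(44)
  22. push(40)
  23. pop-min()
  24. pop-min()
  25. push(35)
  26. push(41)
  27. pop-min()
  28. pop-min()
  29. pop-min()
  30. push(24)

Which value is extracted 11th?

insert 37 → {37}
insert 49 → {37, 49}
pop-min → 37; now {49}
insert 47 → {47, 49}
pop-min → 47; now {49}
pop-min → 49; now {}
insert 22 → {22}
pop-min → 22; now {}
insert 31 → {31}
pop-min → 31; now {}
insert 36 → {36}
pop-min → 36; now {}
insert 29 → {29}
insert 27 → {27, 29}
pop-min → 27; now {29}
insert 19 → {19, 29}
insert 33 → {19, 29, 33}
pop-min → 19; now {29, 33}
pop-min → 29; now {33}
insert 38 → {33, 38}
insert 44 → {33, 38, 44}
insert 40 → {33, 38, 40, 44}
pop-min → 33; now {38, 40, 44}
pop-min → 38; now {40, 44}
insert 35 → {35, 40, 44}
insert 41 → {35, 40, 41, 44}
pop-min → 35; now {40, 41, 44}
pop-min → 40; now {41, 44}
pop-min → 41; now {44}
insert 24 → {24, 44}

38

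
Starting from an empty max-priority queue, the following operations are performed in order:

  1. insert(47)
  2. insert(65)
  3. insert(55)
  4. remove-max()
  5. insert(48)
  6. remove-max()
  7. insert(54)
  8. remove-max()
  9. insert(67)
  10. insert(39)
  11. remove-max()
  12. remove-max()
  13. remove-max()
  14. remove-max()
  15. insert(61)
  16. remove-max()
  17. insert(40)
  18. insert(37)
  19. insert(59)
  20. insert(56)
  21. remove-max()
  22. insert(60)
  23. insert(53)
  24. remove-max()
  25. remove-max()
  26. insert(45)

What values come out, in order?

insert 47 → {47}
insert 65 → {65, 47}
insert 55 → {65, 55, 47}
remove-max → 65; now {55, 47}
insert 48 → {55, 48, 47}
remove-max → 55; now {48, 47}
insert 54 → {54, 48, 47}
remove-max → 54; now {48, 47}
insert 67 → {67, 48, 47}
insert 39 → {67, 48, 47, 39}
remove-max → 67; now {48, 47, 39}
remove-max → 48; now {47, 39}
remove-max → 47; now {39}
remove-max → 39; now {}
insert 61 → {61}
remove-max → 61; now {}
insert 40 → {40}
insert 37 → {40, 37}
insert 59 → {59, 40, 37}
insert 56 → {59, 56, 40, 37}
remove-max → 59; now {56, 40, 37}
insert 60 → {60, 56, 40, 37}
insert 53 → {60, 56, 53, 40, 37}
remove-max → 60; now {56, 53, 40, 37}
remove-max → 56; now {53, 40, 37}
insert 45 → {53, 45, 40, 37}

65 → 55 → 54 → 67 → 48 → 47 → 39 → 61 → 59 → 60 → 56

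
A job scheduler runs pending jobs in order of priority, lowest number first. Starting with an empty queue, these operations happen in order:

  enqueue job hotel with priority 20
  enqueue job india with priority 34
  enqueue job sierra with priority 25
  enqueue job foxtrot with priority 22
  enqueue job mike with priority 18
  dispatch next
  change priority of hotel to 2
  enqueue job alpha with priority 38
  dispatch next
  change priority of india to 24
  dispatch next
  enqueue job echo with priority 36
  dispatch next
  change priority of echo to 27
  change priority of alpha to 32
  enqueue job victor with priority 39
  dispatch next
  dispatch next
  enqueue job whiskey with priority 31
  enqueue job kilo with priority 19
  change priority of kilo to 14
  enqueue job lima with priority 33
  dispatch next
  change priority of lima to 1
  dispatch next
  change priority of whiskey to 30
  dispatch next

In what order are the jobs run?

add hotel (priority 20) → {hotel:20}
add india (priority 34) → {hotel:20, india:34}
add sierra (priority 25) → {hotel:20, sierra:25, india:34}
add foxtrot (priority 22) → {hotel:20, foxtrot:22, sierra:25, india:34}
add mike (priority 18) → {mike:18, hotel:20, foxtrot:22, sierra:25, india:34}
dispatch next → mike; now {hotel:20, foxtrot:22, sierra:25, india:34}
update hotel to priority 2 → {hotel:2, foxtrot:22, sierra:25, india:34}
add alpha (priority 38) → {hotel:2, foxtrot:22, sierra:25, india:34, alpha:38}
dispatch next → hotel; now {foxtrot:22, sierra:25, india:34, alpha:38}
update india to priority 24 → {foxtrot:22, india:24, sierra:25, alpha:38}
dispatch next → foxtrot; now {india:24, sierra:25, alpha:38}
add echo (priority 36) → {india:24, sierra:25, echo:36, alpha:38}
dispatch next → india; now {sierra:25, echo:36, alpha:38}
update echo to priority 27 → {sierra:25, echo:27, alpha:38}
update alpha to priority 32 → {sierra:25, echo:27, alpha:32}
add victor (priority 39) → {sierra:25, echo:27, alpha:32, victor:39}
dispatch next → sierra; now {echo:27, alpha:32, victor:39}
dispatch next → echo; now {alpha:32, victor:39}
add whiskey (priority 31) → {whiskey:31, alpha:32, victor:39}
add kilo (priority 19) → {kilo:19, whiskey:31, alpha:32, victor:39}
update kilo to priority 14 → {kilo:14, whiskey:31, alpha:32, victor:39}
add lima (priority 33) → {kilo:14, whiskey:31, alpha:32, lima:33, victor:39}
dispatch next → kilo; now {whiskey:31, alpha:32, lima:33, victor:39}
update lima to priority 1 → {lima:1, whiskey:31, alpha:32, victor:39}
dispatch next → lima; now {whiskey:31, alpha:32, victor:39}
update whiskey to priority 30 → {whiskey:30, alpha:32, victor:39}
dispatch next → whiskey; now {alpha:32, victor:39}

[mike, hotel, foxtrot, india, sierra, echo, kilo, lima, whiskey]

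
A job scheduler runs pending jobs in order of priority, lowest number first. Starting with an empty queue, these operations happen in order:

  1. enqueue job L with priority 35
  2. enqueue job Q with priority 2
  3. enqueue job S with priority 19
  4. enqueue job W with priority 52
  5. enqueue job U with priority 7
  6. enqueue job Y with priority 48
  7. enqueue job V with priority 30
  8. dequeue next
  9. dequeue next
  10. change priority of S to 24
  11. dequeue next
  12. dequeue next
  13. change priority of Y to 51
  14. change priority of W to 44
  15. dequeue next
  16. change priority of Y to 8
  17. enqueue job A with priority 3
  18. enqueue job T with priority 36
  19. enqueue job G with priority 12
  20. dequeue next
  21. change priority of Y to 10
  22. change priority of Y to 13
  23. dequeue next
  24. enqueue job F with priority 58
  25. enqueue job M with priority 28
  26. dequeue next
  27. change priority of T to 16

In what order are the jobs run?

add L (priority 35) → {L:35}
add Q (priority 2) → {Q:2, L:35}
add S (priority 19) → {Q:2, S:19, L:35}
add W (priority 52) → {Q:2, S:19, L:35, W:52}
add U (priority 7) → {Q:2, U:7, S:19, L:35, W:52}
add Y (priority 48) → {Q:2, U:7, S:19, L:35, Y:48, W:52}
add V (priority 30) → {Q:2, U:7, S:19, V:30, L:35, Y:48, W:52}
dequeue next → Q; now {U:7, S:19, V:30, L:35, Y:48, W:52}
dequeue next → U; now {S:19, V:30, L:35, Y:48, W:52}
update S to priority 24 → {S:24, V:30, L:35, Y:48, W:52}
dequeue next → S; now {V:30, L:35, Y:48, W:52}
dequeue next → V; now {L:35, Y:48, W:52}
update Y to priority 51 → {L:35, Y:51, W:52}
update W to priority 44 → {L:35, W:44, Y:51}
dequeue next → L; now {W:44, Y:51}
update Y to priority 8 → {Y:8, W:44}
add A (priority 3) → {A:3, Y:8, W:44}
add T (priority 36) → {A:3, Y:8, T:36, W:44}
add G (priority 12) → {A:3, Y:8, G:12, T:36, W:44}
dequeue next → A; now {Y:8, G:12, T:36, W:44}
update Y to priority 10 → {Y:10, G:12, T:36, W:44}
update Y to priority 13 → {G:12, Y:13, T:36, W:44}
dequeue next → G; now {Y:13, T:36, W:44}
add F (priority 58) → {Y:13, T:36, W:44, F:58}
add M (priority 28) → {Y:13, M:28, T:36, W:44, F:58}
dequeue next → Y; now {M:28, T:36, W:44, F:58}
update T to priority 16 → {T:16, M:28, W:44, F:58}

[Q, U, S, V, L, A, G, Y]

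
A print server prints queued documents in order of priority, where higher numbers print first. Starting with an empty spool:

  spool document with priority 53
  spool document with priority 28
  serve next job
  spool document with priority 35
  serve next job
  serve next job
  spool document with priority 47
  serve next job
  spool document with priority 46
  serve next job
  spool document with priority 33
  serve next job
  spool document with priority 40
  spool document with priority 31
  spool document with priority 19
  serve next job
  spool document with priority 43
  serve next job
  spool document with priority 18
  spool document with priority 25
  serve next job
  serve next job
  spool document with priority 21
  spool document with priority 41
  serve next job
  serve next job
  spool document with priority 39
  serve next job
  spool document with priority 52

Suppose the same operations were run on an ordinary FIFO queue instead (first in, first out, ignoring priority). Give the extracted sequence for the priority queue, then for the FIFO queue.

priority queue: [53, 35, 28, 47, 46, 33, 40, 43, 31, 25, 41, 21, 39]; FIFO queue: [53, 28, 35, 47, 46, 33, 40, 31, 19, 43, 18, 25, 21]

insert 53 → {53}
insert 28 → {53, 28}
serve next job → 53; now {28}
insert 35 → {35, 28}
serve next job → 35; now {28}
serve next job → 28; now {}
insert 47 → {47}
serve next job → 47; now {}
insert 46 → {46}
serve next job → 46; now {}
insert 33 → {33}
serve next job → 33; now {}
insert 40 → {40}
insert 31 → {40, 31}
insert 19 → {40, 31, 19}
serve next job → 40; now {31, 19}
insert 43 → {43, 31, 19}
serve next job → 43; now {31, 19}
insert 18 → {31, 19, 18}
insert 25 → {31, 25, 19, 18}
serve next job → 31; now {25, 19, 18}
serve next job → 25; now {19, 18}
insert 21 → {21, 19, 18}
insert 41 → {41, 21, 19, 18}
serve next job → 41; now {21, 19, 18}
serve next job → 21; now {19, 18}
insert 39 → {39, 19, 18}
serve next job → 39; now {19, 18}
insert 52 → {52, 19, 18}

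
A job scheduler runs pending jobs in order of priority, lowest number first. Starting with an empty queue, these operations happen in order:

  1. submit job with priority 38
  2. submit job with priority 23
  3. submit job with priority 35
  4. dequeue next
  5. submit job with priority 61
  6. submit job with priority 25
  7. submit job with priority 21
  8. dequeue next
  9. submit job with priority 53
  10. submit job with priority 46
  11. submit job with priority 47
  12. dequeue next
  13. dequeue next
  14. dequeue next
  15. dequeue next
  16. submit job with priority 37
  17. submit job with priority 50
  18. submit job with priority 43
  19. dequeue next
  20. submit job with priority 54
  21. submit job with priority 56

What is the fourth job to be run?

insert 38 → {38}
insert 23 → {23, 38}
insert 35 → {23, 35, 38}
dequeue next → 23; now {35, 38}
insert 61 → {35, 38, 61}
insert 25 → {25, 35, 38, 61}
insert 21 → {21, 25, 35, 38, 61}
dequeue next → 21; now {25, 35, 38, 61}
insert 53 → {25, 35, 38, 53, 61}
insert 46 → {25, 35, 38, 46, 53, 61}
insert 47 → {25, 35, 38, 46, 47, 53, 61}
dequeue next → 25; now {35, 38, 46, 47, 53, 61}
dequeue next → 35; now {38, 46, 47, 53, 61}
dequeue next → 38; now {46, 47, 53, 61}
dequeue next → 46; now {47, 53, 61}
insert 37 → {37, 47, 53, 61}
insert 50 → {37, 47, 50, 53, 61}
insert 43 → {37, 43, 47, 50, 53, 61}
dequeue next → 37; now {43, 47, 50, 53, 61}
insert 54 → {43, 47, 50, 53, 54, 61}
insert 56 → {43, 47, 50, 53, 54, 56, 61}

35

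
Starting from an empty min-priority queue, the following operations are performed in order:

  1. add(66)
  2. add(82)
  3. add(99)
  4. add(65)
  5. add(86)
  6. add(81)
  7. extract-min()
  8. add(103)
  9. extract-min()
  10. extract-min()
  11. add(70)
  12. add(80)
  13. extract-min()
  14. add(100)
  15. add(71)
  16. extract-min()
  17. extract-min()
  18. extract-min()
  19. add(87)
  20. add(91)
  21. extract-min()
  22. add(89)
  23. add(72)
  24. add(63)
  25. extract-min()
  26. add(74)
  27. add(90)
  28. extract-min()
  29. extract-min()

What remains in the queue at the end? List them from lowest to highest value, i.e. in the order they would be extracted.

insert 66 → {66}
insert 82 → {66, 82}
insert 99 → {66, 82, 99}
insert 65 → {65, 66, 82, 99}
insert 86 → {65, 66, 82, 86, 99}
insert 81 → {65, 66, 81, 82, 86, 99}
extract-min → 65; now {66, 81, 82, 86, 99}
insert 103 → {66, 81, 82, 86, 99, 103}
extract-min → 66; now {81, 82, 86, 99, 103}
extract-min → 81; now {82, 86, 99, 103}
insert 70 → {70, 82, 86, 99, 103}
insert 80 → {70, 80, 82, 86, 99, 103}
extract-min → 70; now {80, 82, 86, 99, 103}
insert 100 → {80, 82, 86, 99, 100, 103}
insert 71 → {71, 80, 82, 86, 99, 100, 103}
extract-min → 71; now {80, 82, 86, 99, 100, 103}
extract-min → 80; now {82, 86, 99, 100, 103}
extract-min → 82; now {86, 99, 100, 103}
insert 87 → {86, 87, 99, 100, 103}
insert 91 → {86, 87, 91, 99, 100, 103}
extract-min → 86; now {87, 91, 99, 100, 103}
insert 89 → {87, 89, 91, 99, 100, 103}
insert 72 → {72, 87, 89, 91, 99, 100, 103}
insert 63 → {63, 72, 87, 89, 91, 99, 100, 103}
extract-min → 63; now {72, 87, 89, 91, 99, 100, 103}
insert 74 → {72, 74, 87, 89, 91, 99, 100, 103}
insert 90 → {72, 74, 87, 89, 90, 91, 99, 100, 103}
extract-min → 72; now {74, 87, 89, 90, 91, 99, 100, 103}
extract-min → 74; now {87, 89, 90, 91, 99, 100, 103}

87 → 89 → 90 → 91 → 99 → 100 → 103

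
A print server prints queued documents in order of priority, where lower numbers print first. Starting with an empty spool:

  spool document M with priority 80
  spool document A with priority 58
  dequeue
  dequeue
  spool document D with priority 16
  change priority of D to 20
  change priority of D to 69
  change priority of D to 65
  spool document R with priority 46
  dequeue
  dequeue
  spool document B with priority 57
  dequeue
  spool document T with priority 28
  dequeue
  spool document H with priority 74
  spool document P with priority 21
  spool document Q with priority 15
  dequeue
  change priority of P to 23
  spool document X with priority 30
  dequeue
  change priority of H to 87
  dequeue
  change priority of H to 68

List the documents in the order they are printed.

add M (priority 80) → {M:80}
add A (priority 58) → {A:58, M:80}
dequeue → A; now {M:80}
dequeue → M; now {}
add D (priority 16) → {D:16}
update D to priority 20 → {D:20}
update D to priority 69 → {D:69}
update D to priority 65 → {D:65}
add R (priority 46) → {R:46, D:65}
dequeue → R; now {D:65}
dequeue → D; now {}
add B (priority 57) → {B:57}
dequeue → B; now {}
add T (priority 28) → {T:28}
dequeue → T; now {}
add H (priority 74) → {H:74}
add P (priority 21) → {P:21, H:74}
add Q (priority 15) → {Q:15, P:21, H:74}
dequeue → Q; now {P:21, H:74}
update P to priority 23 → {P:23, H:74}
add X (priority 30) → {P:23, X:30, H:74}
dequeue → P; now {X:30, H:74}
update H to priority 87 → {X:30, H:87}
dequeue → X; now {H:87}
update H to priority 68 → {H:68}

A, M, R, D, B, T, Q, P, X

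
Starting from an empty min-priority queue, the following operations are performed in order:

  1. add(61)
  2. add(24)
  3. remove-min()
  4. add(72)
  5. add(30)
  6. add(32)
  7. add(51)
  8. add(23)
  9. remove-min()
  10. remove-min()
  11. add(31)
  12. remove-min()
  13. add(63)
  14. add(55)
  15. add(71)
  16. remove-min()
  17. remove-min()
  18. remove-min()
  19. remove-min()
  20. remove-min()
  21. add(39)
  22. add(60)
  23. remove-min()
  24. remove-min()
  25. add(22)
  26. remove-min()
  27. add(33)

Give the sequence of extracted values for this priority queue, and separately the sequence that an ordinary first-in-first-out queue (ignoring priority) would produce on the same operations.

insert 61 → {61}
insert 24 → {24, 61}
remove-min → 24; now {61}
insert 72 → {61, 72}
insert 30 → {30, 61, 72}
insert 32 → {30, 32, 61, 72}
insert 51 → {30, 32, 51, 61, 72}
insert 23 → {23, 30, 32, 51, 61, 72}
remove-min → 23; now {30, 32, 51, 61, 72}
remove-min → 30; now {32, 51, 61, 72}
insert 31 → {31, 32, 51, 61, 72}
remove-min → 31; now {32, 51, 61, 72}
insert 63 → {32, 51, 61, 63, 72}
insert 55 → {32, 51, 55, 61, 63, 72}
insert 71 → {32, 51, 55, 61, 63, 71, 72}
remove-min → 32; now {51, 55, 61, 63, 71, 72}
remove-min → 51; now {55, 61, 63, 71, 72}
remove-min → 55; now {61, 63, 71, 72}
remove-min → 61; now {63, 71, 72}
remove-min → 63; now {71, 72}
insert 39 → {39, 71, 72}
insert 60 → {39, 60, 71, 72}
remove-min → 39; now {60, 71, 72}
remove-min → 60; now {71, 72}
insert 22 → {22, 71, 72}
remove-min → 22; now {71, 72}
insert 33 → {33, 71, 72}

priority queue: [24, 23, 30, 31, 32, 51, 55, 61, 63, 39, 60, 22]; FIFO queue: 61 → 24 → 72 → 30 → 32 → 51 → 23 → 31 → 63 → 55 → 71 → 39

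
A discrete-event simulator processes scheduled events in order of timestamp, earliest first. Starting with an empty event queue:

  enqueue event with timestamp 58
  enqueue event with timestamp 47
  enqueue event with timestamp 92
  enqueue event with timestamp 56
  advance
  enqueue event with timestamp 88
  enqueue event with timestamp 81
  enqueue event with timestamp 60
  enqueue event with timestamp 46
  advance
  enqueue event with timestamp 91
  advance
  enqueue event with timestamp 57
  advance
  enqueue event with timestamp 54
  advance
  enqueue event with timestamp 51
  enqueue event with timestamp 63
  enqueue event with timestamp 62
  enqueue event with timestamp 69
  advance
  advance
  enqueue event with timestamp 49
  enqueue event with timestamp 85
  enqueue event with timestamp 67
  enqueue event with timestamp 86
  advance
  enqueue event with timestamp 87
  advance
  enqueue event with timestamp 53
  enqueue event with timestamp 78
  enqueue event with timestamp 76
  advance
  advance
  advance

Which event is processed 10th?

53

insert 58 → {58}
insert 47 → {47, 58}
insert 92 → {47, 58, 92}
insert 56 → {47, 56, 58, 92}
advance → 47; now {56, 58, 92}
insert 88 → {56, 58, 88, 92}
insert 81 → {56, 58, 81, 88, 92}
insert 60 → {56, 58, 60, 81, 88, 92}
insert 46 → {46, 56, 58, 60, 81, 88, 92}
advance → 46; now {56, 58, 60, 81, 88, 92}
insert 91 → {56, 58, 60, 81, 88, 91, 92}
advance → 56; now {58, 60, 81, 88, 91, 92}
insert 57 → {57, 58, 60, 81, 88, 91, 92}
advance → 57; now {58, 60, 81, 88, 91, 92}
insert 54 → {54, 58, 60, 81, 88, 91, 92}
advance → 54; now {58, 60, 81, 88, 91, 92}
insert 51 → {51, 58, 60, 81, 88, 91, 92}
insert 63 → {51, 58, 60, 63, 81, 88, 91, 92}
insert 62 → {51, 58, 60, 62, 63, 81, 88, 91, 92}
insert 69 → {51, 58, 60, 62, 63, 69, 81, 88, 91, 92}
advance → 51; now {58, 60, 62, 63, 69, 81, 88, 91, 92}
advance → 58; now {60, 62, 63, 69, 81, 88, 91, 92}
insert 49 → {49, 60, 62, 63, 69, 81, 88, 91, 92}
insert 85 → {49, 60, 62, 63, 69, 81, 85, 88, 91, 92}
insert 67 → {49, 60, 62, 63, 67, 69, 81, 85, 88, 91, 92}
insert 86 → {49, 60, 62, 63, 67, 69, 81, 85, 86, 88, 91, 92}
advance → 49; now {60, 62, 63, 67, 69, 81, 85, 86, 88, 91, 92}
insert 87 → {60, 62, 63, 67, 69, 81, 85, 86, 87, 88, 91, 92}
advance → 60; now {62, 63, 67, 69, 81, 85, 86, 87, 88, 91, 92}
insert 53 → {53, 62, 63, 67, 69, 81, 85, 86, 87, 88, 91, 92}
insert 78 → {53, 62, 63, 67, 69, 78, 81, 85, 86, 87, 88, 91, 92}
insert 76 → {53, 62, 63, 67, 69, 76, 78, 81, 85, 86, 87, 88, 91, 92}
advance → 53; now {62, 63, 67, 69, 76, 78, 81, 85, 86, 87, 88, 91, 92}
advance → 62; now {63, 67, 69, 76, 78, 81, 85, 86, 87, 88, 91, 92}
advance → 63; now {67, 69, 76, 78, 81, 85, 86, 87, 88, 91, 92}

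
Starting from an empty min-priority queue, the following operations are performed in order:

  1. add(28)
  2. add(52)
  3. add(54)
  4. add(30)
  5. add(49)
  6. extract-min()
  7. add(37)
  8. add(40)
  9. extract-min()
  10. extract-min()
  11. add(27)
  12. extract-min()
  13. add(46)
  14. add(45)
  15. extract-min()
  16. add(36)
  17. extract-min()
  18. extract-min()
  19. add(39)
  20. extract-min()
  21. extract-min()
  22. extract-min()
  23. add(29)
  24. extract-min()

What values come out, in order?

insert 28 → {28}
insert 52 → {28, 52}
insert 54 → {28, 52, 54}
insert 30 → {28, 30, 52, 54}
insert 49 → {28, 30, 49, 52, 54}
extract-min → 28; now {30, 49, 52, 54}
insert 37 → {30, 37, 49, 52, 54}
insert 40 → {30, 37, 40, 49, 52, 54}
extract-min → 30; now {37, 40, 49, 52, 54}
extract-min → 37; now {40, 49, 52, 54}
insert 27 → {27, 40, 49, 52, 54}
extract-min → 27; now {40, 49, 52, 54}
insert 46 → {40, 46, 49, 52, 54}
insert 45 → {40, 45, 46, 49, 52, 54}
extract-min → 40; now {45, 46, 49, 52, 54}
insert 36 → {36, 45, 46, 49, 52, 54}
extract-min → 36; now {45, 46, 49, 52, 54}
extract-min → 45; now {46, 49, 52, 54}
insert 39 → {39, 46, 49, 52, 54}
extract-min → 39; now {46, 49, 52, 54}
extract-min → 46; now {49, 52, 54}
extract-min → 49; now {52, 54}
insert 29 → {29, 52, 54}
extract-min → 29; now {52, 54}

28 → 30 → 37 → 27 → 40 → 36 → 45 → 39 → 46 → 49 → 29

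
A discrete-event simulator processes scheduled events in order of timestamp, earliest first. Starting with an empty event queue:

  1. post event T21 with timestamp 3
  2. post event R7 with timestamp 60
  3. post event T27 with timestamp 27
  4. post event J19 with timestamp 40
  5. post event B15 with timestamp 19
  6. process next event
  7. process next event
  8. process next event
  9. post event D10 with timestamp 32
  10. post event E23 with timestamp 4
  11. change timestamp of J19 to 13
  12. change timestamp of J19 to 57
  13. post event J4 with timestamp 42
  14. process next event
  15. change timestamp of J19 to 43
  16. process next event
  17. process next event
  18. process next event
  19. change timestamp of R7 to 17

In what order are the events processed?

add T21 (timestamp 3) → {T21:3}
add R7 (timestamp 60) → {T21:3, R7:60}
add T27 (timestamp 27) → {T21:3, T27:27, R7:60}
add J19 (timestamp 40) → {T21:3, T27:27, J19:40, R7:60}
add B15 (timestamp 19) → {T21:3, B15:19, T27:27, J19:40, R7:60}
process next event → T21; now {B15:19, T27:27, J19:40, R7:60}
process next event → B15; now {T27:27, J19:40, R7:60}
process next event → T27; now {J19:40, R7:60}
add D10 (timestamp 32) → {D10:32, J19:40, R7:60}
add E23 (timestamp 4) → {E23:4, D10:32, J19:40, R7:60}
update J19 to timestamp 13 → {E23:4, J19:13, D10:32, R7:60}
update J19 to timestamp 57 → {E23:4, D10:32, J19:57, R7:60}
add J4 (timestamp 42) → {E23:4, D10:32, J4:42, J19:57, R7:60}
process next event → E23; now {D10:32, J4:42, J19:57, R7:60}
update J19 to timestamp 43 → {D10:32, J4:42, J19:43, R7:60}
process next event → D10; now {J4:42, J19:43, R7:60}
process next event → J4; now {J19:43, R7:60}
process next event → J19; now {R7:60}
update R7 to timestamp 17 → {R7:17}

T21, B15, T27, E23, D10, J4, J19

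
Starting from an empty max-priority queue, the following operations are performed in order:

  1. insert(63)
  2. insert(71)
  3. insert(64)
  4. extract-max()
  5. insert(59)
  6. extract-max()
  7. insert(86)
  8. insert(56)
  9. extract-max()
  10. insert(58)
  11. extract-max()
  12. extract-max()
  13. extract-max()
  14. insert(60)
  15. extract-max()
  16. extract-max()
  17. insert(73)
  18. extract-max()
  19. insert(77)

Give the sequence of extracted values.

71 → 64 → 86 → 63 → 59 → 58 → 60 → 56 → 73

insert 63 → {63}
insert 71 → {71, 63}
insert 64 → {71, 64, 63}
extract-max → 71; now {64, 63}
insert 59 → {64, 63, 59}
extract-max → 64; now {63, 59}
insert 86 → {86, 63, 59}
insert 56 → {86, 63, 59, 56}
extract-max → 86; now {63, 59, 56}
insert 58 → {63, 59, 58, 56}
extract-max → 63; now {59, 58, 56}
extract-max → 59; now {58, 56}
extract-max → 58; now {56}
insert 60 → {60, 56}
extract-max → 60; now {56}
extract-max → 56; now {}
insert 73 → {73}
extract-max → 73; now {}
insert 77 → {77}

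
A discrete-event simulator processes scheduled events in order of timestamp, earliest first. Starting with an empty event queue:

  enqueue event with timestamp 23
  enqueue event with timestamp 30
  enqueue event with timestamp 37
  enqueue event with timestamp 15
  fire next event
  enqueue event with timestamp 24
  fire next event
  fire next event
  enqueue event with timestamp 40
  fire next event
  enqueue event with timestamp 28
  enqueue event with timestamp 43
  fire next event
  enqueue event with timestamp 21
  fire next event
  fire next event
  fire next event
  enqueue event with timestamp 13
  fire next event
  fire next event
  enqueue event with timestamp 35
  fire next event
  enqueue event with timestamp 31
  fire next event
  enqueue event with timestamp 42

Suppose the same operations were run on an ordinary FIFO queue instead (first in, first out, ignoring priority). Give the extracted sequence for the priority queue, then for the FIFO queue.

insert 23 → {23}
insert 30 → {23, 30}
insert 37 → {23, 30, 37}
insert 15 → {15, 23, 30, 37}
fire next event → 15; now {23, 30, 37}
insert 24 → {23, 24, 30, 37}
fire next event → 23; now {24, 30, 37}
fire next event → 24; now {30, 37}
insert 40 → {30, 37, 40}
fire next event → 30; now {37, 40}
insert 28 → {28, 37, 40}
insert 43 → {28, 37, 40, 43}
fire next event → 28; now {37, 40, 43}
insert 21 → {21, 37, 40, 43}
fire next event → 21; now {37, 40, 43}
fire next event → 37; now {40, 43}
fire next event → 40; now {43}
insert 13 → {13, 43}
fire next event → 13; now {43}
fire next event → 43; now {}
insert 35 → {35}
fire next event → 35; now {}
insert 31 → {31}
fire next event → 31; now {}
insert 42 → {42}

priority queue: 15, 23, 24, 30, 28, 21, 37, 40, 13, 43, 35, 31; FIFO queue: [23, 30, 37, 15, 24, 40, 28, 43, 21, 13, 35, 31]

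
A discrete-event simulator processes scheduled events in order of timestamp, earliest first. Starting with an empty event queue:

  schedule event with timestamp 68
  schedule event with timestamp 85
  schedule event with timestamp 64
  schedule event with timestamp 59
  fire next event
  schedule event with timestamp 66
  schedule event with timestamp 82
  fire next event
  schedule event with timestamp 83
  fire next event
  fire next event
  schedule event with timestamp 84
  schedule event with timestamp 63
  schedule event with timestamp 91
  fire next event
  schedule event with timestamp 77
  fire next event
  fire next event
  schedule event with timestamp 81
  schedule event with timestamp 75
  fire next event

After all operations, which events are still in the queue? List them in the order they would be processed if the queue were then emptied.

insert 68 → {68}
insert 85 → {68, 85}
insert 64 → {64, 68, 85}
insert 59 → {59, 64, 68, 85}
fire next event → 59; now {64, 68, 85}
insert 66 → {64, 66, 68, 85}
insert 82 → {64, 66, 68, 82, 85}
fire next event → 64; now {66, 68, 82, 85}
insert 83 → {66, 68, 82, 83, 85}
fire next event → 66; now {68, 82, 83, 85}
fire next event → 68; now {82, 83, 85}
insert 84 → {82, 83, 84, 85}
insert 63 → {63, 82, 83, 84, 85}
insert 91 → {63, 82, 83, 84, 85, 91}
fire next event → 63; now {82, 83, 84, 85, 91}
insert 77 → {77, 82, 83, 84, 85, 91}
fire next event → 77; now {82, 83, 84, 85, 91}
fire next event → 82; now {83, 84, 85, 91}
insert 81 → {81, 83, 84, 85, 91}
insert 75 → {75, 81, 83, 84, 85, 91}
fire next event → 75; now {81, 83, 84, 85, 91}

81 → 83 → 84 → 85 → 91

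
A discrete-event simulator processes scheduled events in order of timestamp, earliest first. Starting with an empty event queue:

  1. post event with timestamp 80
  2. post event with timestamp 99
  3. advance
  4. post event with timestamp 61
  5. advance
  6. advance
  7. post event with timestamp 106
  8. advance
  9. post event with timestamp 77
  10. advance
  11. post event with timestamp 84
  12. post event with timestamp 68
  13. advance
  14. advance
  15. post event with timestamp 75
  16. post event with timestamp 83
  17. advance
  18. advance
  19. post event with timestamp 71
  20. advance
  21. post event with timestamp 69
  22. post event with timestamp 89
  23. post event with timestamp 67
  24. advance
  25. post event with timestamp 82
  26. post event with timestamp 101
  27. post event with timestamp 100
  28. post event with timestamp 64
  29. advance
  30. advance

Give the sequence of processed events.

insert 80 → {80}
insert 99 → {80, 99}
advance → 80; now {99}
insert 61 → {61, 99}
advance → 61; now {99}
advance → 99; now {}
insert 106 → {106}
advance → 106; now {}
insert 77 → {77}
advance → 77; now {}
insert 84 → {84}
insert 68 → {68, 84}
advance → 68; now {84}
advance → 84; now {}
insert 75 → {75}
insert 83 → {75, 83}
advance → 75; now {83}
advance → 83; now {}
insert 71 → {71}
advance → 71; now {}
insert 69 → {69}
insert 89 → {69, 89}
insert 67 → {67, 69, 89}
advance → 67; now {69, 89}
insert 82 → {69, 82, 89}
insert 101 → {69, 82, 89, 101}
insert 100 → {69, 82, 89, 100, 101}
insert 64 → {64, 69, 82, 89, 100, 101}
advance → 64; now {69, 82, 89, 100, 101}
advance → 69; now {82, 89, 100, 101}

80 → 61 → 99 → 106 → 77 → 68 → 84 → 75 → 83 → 71 → 67 → 64 → 69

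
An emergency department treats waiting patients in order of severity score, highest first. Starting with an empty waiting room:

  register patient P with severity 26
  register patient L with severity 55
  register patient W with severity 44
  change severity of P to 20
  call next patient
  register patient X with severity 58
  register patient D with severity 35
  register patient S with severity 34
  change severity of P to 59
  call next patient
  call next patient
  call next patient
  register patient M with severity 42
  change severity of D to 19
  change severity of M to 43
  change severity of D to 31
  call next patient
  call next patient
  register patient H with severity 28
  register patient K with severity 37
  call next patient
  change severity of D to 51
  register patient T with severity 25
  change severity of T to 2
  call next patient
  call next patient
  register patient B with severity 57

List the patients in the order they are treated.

add P (severity 26) → {P:26}
add L (severity 55) → {L:55, P:26}
add W (severity 44) → {L:55, W:44, P:26}
update P to severity 20 → {L:55, W:44, P:20}
call next patient → L; now {W:44, P:20}
add X (severity 58) → {X:58, W:44, P:20}
add D (severity 35) → {X:58, W:44, D:35, P:20}
add S (severity 34) → {X:58, W:44, D:35, S:34, P:20}
update P to severity 59 → {P:59, X:58, W:44, D:35, S:34}
call next patient → P; now {X:58, W:44, D:35, S:34}
call next patient → X; now {W:44, D:35, S:34}
call next patient → W; now {D:35, S:34}
add M (severity 42) → {M:42, D:35, S:34}
update D to severity 19 → {M:42, S:34, D:19}
update M to severity 43 → {M:43, S:34, D:19}
update D to severity 31 → {M:43, S:34, D:31}
call next patient → M; now {S:34, D:31}
call next patient → S; now {D:31}
add H (severity 28) → {D:31, H:28}
add K (severity 37) → {K:37, D:31, H:28}
call next patient → K; now {D:31, H:28}
update D to severity 51 → {D:51, H:28}
add T (severity 25) → {D:51, H:28, T:25}
update T to severity 2 → {D:51, H:28, T:2}
call next patient → D; now {H:28, T:2}
call next patient → H; now {T:2}
add B (severity 57) → {B:57, T:2}

L, P, X, W, M, S, K, D, H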